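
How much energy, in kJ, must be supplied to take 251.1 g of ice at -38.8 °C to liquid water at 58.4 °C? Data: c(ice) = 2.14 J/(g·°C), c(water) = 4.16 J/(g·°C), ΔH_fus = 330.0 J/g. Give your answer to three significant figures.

q = 165 kJ

q1 (heat ice -38.8→0.0 °C): 251.1 × 2.14 × 38.8 = 20849 J
q2 (melt at 0 °C): 251.1 × 330.0 = 82863 J
q3 (heat water 0.0→58.4 °C): 251.1 × 4.16 × 58.4 = 61003 J
Total: 20849 + 82863 + 61003 = 164715 J = 165 kJ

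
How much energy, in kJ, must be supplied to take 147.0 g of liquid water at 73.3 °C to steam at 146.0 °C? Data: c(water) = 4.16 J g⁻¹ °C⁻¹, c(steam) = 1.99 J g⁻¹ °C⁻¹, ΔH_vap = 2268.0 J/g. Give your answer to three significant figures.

q = 363 kJ

q1 (heat water 73.3→100.0 °C): 147.0 × 4.16 × 26.7 = 16328 J
q2 (vaporize at 100 °C): 147.0 × 2268.0 = 333396 J
q3 (heat steam 100.0→146.0 °C): 147.0 × 1.99 × 46.0 = 13456 J
Total: 16328 + 333396 + 13456 = 363180 J = 363 kJ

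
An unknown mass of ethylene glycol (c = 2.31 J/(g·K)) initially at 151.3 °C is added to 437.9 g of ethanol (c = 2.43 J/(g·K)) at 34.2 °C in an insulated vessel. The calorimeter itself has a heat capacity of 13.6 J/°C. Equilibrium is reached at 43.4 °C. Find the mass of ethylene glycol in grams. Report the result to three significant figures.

m = 39.8 g

q_gained = (437.9 × 2.43 + 13.6) × (43.4 − 34.2) = 9915 J
q_lost = m × 2.31 × (151.3 − 43.4) = 249.249 m
m = 9915 / 249.249 = 39.8 g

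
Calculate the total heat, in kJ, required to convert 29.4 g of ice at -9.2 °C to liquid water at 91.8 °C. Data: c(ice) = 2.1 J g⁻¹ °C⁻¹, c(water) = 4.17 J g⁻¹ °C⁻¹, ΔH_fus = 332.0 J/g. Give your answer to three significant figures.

q1 (heat ice -9.2→0.0 °C): 29.4 × 2.1 × 9.2 = 568 J
q2 (melt at 0 °C): 29.4 × 332.0 = 9761 J
q3 (heat water 0.0→91.8 °C): 29.4 × 4.17 × 91.8 = 11254 J
Total: 568 + 9761 + 11254 = 21583 J = 21.6 kJ

q = 21.6 kJ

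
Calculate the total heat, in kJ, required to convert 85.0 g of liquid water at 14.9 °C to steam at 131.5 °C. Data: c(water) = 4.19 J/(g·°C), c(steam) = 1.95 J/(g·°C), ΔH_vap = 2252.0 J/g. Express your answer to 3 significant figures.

q1 (heat water 14.9→100.0 °C): 85.0 × 4.19 × 85.1 = 30308 J
q2 (vaporize at 100 °C): 85.0 × 2252.0 = 191420 J
q3 (heat steam 100.0→131.5 °C): 85.0 × 1.95 × 31.5 = 5221 J
Total: 30308 + 191420 + 5221 = 226949 J = 227 kJ

q = 227 kJ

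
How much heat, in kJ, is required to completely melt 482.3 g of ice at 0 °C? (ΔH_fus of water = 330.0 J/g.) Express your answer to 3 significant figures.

q = 159 kJ

q = m × ΔH_fus = 482.3 × 330.0 = 159200 J = 159 kJ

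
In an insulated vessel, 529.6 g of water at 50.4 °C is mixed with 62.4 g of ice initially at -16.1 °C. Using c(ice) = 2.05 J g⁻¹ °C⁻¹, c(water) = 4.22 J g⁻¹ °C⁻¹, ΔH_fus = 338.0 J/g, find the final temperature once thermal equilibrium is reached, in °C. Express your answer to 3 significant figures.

Heat to bring ice to 0 °C and melt it: q₁ = 62.4×2.05×16.1 + 62.4×338.0 = 23151 J
Heat the water can supply cooling to 0 °C: 529.6×4.22×50.4 = 112640 J > q₁, so all ice melts.
Energy balance: 529.6×4.22×(50.4 − T) = 23151 + 62.4×4.22×(T − 0)
2234.912(50.4 − T) = 23151 + 263.328 T
112640 − 23151 = 2498.240 T
T = 89489 / 2498.240 = 35.82 °C

T_f = 35.8 °C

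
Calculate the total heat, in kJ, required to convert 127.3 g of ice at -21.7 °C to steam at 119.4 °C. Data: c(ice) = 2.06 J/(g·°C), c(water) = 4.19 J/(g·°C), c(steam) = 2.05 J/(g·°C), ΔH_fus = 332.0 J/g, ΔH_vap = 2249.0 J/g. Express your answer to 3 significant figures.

q = 393 kJ

q1 (heat ice -21.7→0.0 °C): 127.3 × 2.06 × 21.7 = 5691 J
q2 (melt at 0 °C): 127.3 × 332.0 = 42264 J
q3 (heat water 0.0→100.0 °C): 127.3 × 4.19 × 100.0 = 53339 J
q4 (vaporize at 100 °C): 127.3 × 2249.0 = 286298 J
q5 (heat steam 100.0→119.4 °C): 127.3 × 2.05 × 19.4 = 5063 J
Total: 5691 + 42264 + 53339 + 286298 + 5063 = 392655 J = 393 kJ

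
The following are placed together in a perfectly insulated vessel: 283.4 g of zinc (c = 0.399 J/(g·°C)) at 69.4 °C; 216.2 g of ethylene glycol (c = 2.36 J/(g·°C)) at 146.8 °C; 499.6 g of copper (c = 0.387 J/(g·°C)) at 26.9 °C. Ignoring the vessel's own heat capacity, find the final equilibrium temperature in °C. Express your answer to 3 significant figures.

T_f = 108 °C

Σ mᵢcᵢ(T − Tᵢ) = 0  ⇒  T = Σ mᵢcᵢTᵢ / Σ mᵢcᵢ
Σ mᵢcᵢ = 283.4×0.399 + 216.2×2.36 + 499.6×0.387 = 816.6538
Σ mᵢcᵢTᵢ = 113.0766×69.4 + 510.232×146.8 + 193.3452×26.9 = 87951
T = 87951 / 816.6538 = 107.7 °C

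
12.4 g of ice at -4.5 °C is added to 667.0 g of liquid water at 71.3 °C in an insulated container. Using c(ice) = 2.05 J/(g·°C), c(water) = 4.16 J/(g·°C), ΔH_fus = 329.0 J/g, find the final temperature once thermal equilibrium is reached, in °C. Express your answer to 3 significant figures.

T_f = 68.5 °C

Heat to bring ice to 0 °C and melt it: q₁ = 12.4×2.05×4.5 + 12.4×329.0 = 4194.0 J
Heat the water can supply cooling to 0 °C: 667.0×4.16×71.3 = 197838 J > q₁, so all ice melts.
Energy balance: 667.0×4.16×(71.3 − T) = 4194.0 + 12.4×4.16×(T − 0)
2774.72(71.3 − T) = 4194.0 + 51.584 T
197838 − 4194.0 = 2826.304 T
T = 193644.0 / 2826.304 = 68.51 °C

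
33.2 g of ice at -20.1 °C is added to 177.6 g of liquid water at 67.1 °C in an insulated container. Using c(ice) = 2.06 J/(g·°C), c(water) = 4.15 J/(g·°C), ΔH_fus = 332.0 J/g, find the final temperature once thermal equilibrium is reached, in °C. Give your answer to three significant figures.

T_f = 42.4 °C

Heat to bring ice to 0 °C and melt it: q₁ = 33.2×2.06×20.1 + 33.2×332.0 = 12397 J
Heat the water can supply cooling to 0 °C: 177.6×4.15×67.1 = 49455.4 J > q₁, so all ice melts.
Energy balance: 177.6×4.15×(67.1 − T) = 12397 + 33.2×4.15×(T − 0)
737.04(67.1 − T) = 12397 + 137.78 T
49455.4 − 12397 = 874.82 T
T = 37058.4 / 874.82 = 42.36 °C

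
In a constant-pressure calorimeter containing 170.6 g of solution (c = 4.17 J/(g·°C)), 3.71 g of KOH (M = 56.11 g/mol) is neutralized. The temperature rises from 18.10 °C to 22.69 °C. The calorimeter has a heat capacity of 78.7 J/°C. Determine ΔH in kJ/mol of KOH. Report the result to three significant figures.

|ΔT| = |22.69 − 18.10| = 4.59 °C
|q_surr| = (170.6 × 4.17 + 78.7) × 4.59 = 790.102 × 4.59 = 3626.6 J
n(KOH) = 3.71 / 56.11 = 0.066120 mol
Temperature rose, so q_rxn = −|q_surr| = -3.6266 kJ
ΔH = q_rxn / n = -54.849 kJ/mol

ΔH = -54.8 kJ/mol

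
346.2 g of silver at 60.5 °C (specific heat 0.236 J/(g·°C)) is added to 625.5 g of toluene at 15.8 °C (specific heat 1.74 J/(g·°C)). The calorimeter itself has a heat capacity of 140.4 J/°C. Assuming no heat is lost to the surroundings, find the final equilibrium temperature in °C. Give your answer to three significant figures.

Heat lost by silver = heat gained by toluene + calorimeter.
(346.2)(0.236)(60.5 − T) = [(625.5)(1.74) + 140.4](T − 15.8)
81.7032 (60.5 − T) = 1228.77 (T − 15.8)
4943.0 − 81.7032 T = 1228.77 T − 19415
24358.0 = 1310.4732 T
T = 18.59 °C

T_f = 18.6 °C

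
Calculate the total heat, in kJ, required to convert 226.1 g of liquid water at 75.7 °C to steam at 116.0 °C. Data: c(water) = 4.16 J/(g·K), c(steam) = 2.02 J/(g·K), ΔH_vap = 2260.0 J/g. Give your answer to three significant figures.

q1 (heat water 75.7→100.0 °C): 226.1 × 4.16 × 24.3 = 22856 J
q2 (vaporize at 100 °C): 226.1 × 2260.0 = 510986 J
q3 (heat steam 100.0→116.0 °C): 226.1 × 2.02 × 16.0 = 7308 J
Total: 22856 + 510986 + 7308 = 541150 J = 541 kJ

q = 541 kJ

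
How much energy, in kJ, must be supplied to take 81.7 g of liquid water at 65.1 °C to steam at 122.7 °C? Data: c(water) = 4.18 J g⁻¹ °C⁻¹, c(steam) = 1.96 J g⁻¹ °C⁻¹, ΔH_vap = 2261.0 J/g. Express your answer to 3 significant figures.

q1 (heat water 65.1→100.0 °C): 81.7 × 4.18 × 34.9 = 11919 J
q2 (vaporize at 100 °C): 81.7 × 2261.0 = 184724 J
q3 (heat steam 100.0→122.7 °C): 81.7 × 1.96 × 22.7 = 3635 J
Total: 11919 + 184724 + 3635 = 200278 J = 200 kJ

q = 200 kJ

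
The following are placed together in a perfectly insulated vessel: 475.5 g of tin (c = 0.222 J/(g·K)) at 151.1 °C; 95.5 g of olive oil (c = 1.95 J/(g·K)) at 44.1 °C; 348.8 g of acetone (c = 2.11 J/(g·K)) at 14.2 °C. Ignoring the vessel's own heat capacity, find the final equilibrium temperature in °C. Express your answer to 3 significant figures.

T_f = 33.7 °C

Σ mᵢcᵢ(T − Tᵢ) = 0  ⇒  T = Σ mᵢcᵢTᵢ / Σ mᵢcᵢ
Σ mᵢcᵢ = 475.5×0.222 + 95.5×1.95 + 348.8×2.11 = 1027.754
Σ mᵢcᵢTᵢ = 105.561×151.1 + 186.225×44.1 + 735.968×14.2 = 34614
T = 34614 / 1027.754 = 33.68 °C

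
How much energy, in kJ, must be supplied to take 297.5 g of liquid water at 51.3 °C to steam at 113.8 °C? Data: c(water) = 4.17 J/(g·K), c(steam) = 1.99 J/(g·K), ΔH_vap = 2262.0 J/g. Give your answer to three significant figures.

q1 (heat water 51.3→100.0 °C): 297.5 × 4.17 × 48.7 = 60416 J
q2 (vaporize at 100 °C): 297.5 × 2262.0 = 672945 J
q3 (heat steam 100.0→113.8 °C): 297.5 × 1.99 × 13.8 = 8170 J
Total: 60416 + 672945 + 8170 = 741531 J = 742 kJ

q = 742 kJ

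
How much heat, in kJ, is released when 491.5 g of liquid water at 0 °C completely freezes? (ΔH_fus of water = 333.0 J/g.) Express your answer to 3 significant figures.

q = 164 kJ

q = m × ΔH_fus = 491.5 × 333.0 = 163700 J = 164 kJ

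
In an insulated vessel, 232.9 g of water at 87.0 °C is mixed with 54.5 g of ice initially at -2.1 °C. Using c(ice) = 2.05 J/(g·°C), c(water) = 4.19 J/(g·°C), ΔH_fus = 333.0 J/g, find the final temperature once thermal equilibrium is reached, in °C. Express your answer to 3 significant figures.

T_f = 55.2 °C

Heat to bring ice to 0 °C and melt it: q₁ = 54.5×2.05×2.1 + 54.5×333.0 = 18383 J
Heat the water can supply cooling to 0 °C: 232.9×4.19×87.0 = 84899.0 J > q₁, so all ice melts.
Energy balance: 232.9×4.19×(87.0 − T) = 18383 + 54.5×4.19×(T − 0)
975.851(87.0 − T) = 18383 + 228.355 T
84899.0 − 18383 = 1204.206 T
T = 66516.0 / 1204.206 = 55.24 °C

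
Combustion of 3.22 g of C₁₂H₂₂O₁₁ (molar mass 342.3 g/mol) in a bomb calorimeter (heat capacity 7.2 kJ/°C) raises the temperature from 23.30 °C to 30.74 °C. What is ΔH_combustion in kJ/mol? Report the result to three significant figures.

ΔT = 30.74 − 23.30 = 7.44 °C
q_cal = C_cal × ΔT = 7.2 × 7.44 = 53.568 kJ
n = 3.22 / 342.3 = 0.009407 mol
q_rxn = −q_cal = -53.568 kJ
ΔH = -53.568 / 0.009407 = -5694 kJ/mol

ΔH = -5690 kJ/mol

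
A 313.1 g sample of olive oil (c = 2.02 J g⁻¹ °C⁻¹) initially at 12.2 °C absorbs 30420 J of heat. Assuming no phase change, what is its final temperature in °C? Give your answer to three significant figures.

ΔT = q / (m c) = 30420 / (313.1 × 2.02) = 48.10 °C
T_f = 12.2 + 48.10 = 60.30 °C

T_f = 60.3 °C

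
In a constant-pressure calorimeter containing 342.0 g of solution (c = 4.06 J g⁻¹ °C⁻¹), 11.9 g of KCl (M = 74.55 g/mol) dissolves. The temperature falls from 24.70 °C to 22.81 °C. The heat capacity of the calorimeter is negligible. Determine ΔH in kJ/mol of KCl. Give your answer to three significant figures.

|ΔT| = |22.81 − 24.70| = 1.89 °C
|q_surr| = (342.0 × 4.06) × 1.89 = 1388.52 × 1.89 = 2624 J
n(KCl) = 11.9 / 74.55 = 0.1596 mol
Temperature fell, so q_rxn = +|q_surr| = 2.624 kJ
ΔH = q_rxn / n = 16.44 kJ/mol

ΔH = 16.4 kJ/mol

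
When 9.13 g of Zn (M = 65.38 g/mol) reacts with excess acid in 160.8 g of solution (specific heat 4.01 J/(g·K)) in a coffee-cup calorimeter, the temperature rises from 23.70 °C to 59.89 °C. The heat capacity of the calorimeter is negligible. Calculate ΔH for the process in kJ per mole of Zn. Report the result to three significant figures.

|ΔT| = |59.89 − 23.70| = 36.19 °C
|q_surr| = (160.8 × 4.01) × 36.19 = 644.808 × 36.19 = 23340 J
n(Zn) = 9.13 / 65.38 = 0.1396 mol
Temperature rose, so q_rxn = −|q_surr| = -23.34 kJ
ΔH = q_rxn / n = -167.2 kJ/mol

ΔH = -167 kJ/mol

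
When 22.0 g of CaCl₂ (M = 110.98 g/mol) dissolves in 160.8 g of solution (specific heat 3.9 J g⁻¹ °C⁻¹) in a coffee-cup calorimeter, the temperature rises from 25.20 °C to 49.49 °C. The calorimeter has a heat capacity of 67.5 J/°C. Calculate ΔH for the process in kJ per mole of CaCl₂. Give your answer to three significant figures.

ΔH = -85.1 kJ/mol

|ΔT| = |49.49 − 25.20| = 24.29 °C
|q_surr| = (160.8 × 3.9 + 67.5) × 24.29 = 694.62 × 24.29 = 16870 J
n(CaCl₂) = 22.0 / 110.98 = 0.1982 mol
Temperature rose, so q_rxn = −|q_surr| = -16.87 kJ
ΔH = q_rxn / n = -85.12 kJ/mol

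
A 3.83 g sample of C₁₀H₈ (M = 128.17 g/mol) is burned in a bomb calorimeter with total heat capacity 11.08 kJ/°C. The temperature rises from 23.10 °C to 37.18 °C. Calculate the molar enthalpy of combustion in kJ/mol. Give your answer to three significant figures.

ΔH = -5220 kJ/mol

ΔT = 37.18 − 23.10 = 14.08 °C
q_cal = C_cal × ΔT = 11.08 × 14.08 = 156.0064 kJ
n = 3.83 / 128.17 = 0.02988 mol
q_rxn = −q_cal = -156.0064 kJ
ΔH = -156.0064 / 0.02988 = -5221 kJ/mol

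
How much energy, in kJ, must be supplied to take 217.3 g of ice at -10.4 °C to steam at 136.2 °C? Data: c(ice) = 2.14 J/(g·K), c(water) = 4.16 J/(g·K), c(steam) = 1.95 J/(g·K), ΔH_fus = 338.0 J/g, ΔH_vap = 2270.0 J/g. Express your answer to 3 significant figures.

q1 (heat ice -10.4→0.0 °C): 217.3 × 2.14 × 10.4 = 4836 J
q2 (melt at 0 °C): 217.3 × 338.0 = 73447 J
q3 (heat water 0.0→100.0 °C): 217.3 × 4.16 × 100.0 = 90397 J
q4 (vaporize at 100 °C): 217.3 × 2270.0 = 493271 J
q5 (heat steam 100.0→136.2 °C): 217.3 × 1.95 × 36.2 = 15339 J
Total: 4836 + 73447 + 90397 + 493271 + 15339 = 677290 J = 677 kJ

q = 677 kJ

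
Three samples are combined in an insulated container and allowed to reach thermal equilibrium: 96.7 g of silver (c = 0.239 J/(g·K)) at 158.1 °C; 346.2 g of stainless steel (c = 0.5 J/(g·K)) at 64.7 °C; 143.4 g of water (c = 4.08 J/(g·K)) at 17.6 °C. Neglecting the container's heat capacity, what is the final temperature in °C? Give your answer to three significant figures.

T_f = 32.2 °C

Σ mᵢcᵢ(T − Tᵢ) = 0  ⇒  T = Σ mᵢcᵢTᵢ / Σ mᵢcᵢ
Σ mᵢcᵢ = 96.7×0.239 + 346.2×0.5 + 143.4×4.08 = 781.2833
Σ mᵢcᵢTᵢ = 23.1113×158.1 + 173.1×64.7 + 585.072×17.6 = 25151
T = 25151 / 781.2833 = 32.19 °C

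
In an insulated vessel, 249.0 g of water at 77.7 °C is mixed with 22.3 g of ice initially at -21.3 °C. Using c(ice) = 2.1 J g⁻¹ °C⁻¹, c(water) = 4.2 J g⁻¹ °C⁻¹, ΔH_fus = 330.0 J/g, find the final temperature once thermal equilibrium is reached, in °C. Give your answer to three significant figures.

Heat to bring ice to 0 °C and melt it: q₁ = 22.3×2.1×21.3 + 22.3×330.0 = 8356.5 J
Heat the water can supply cooling to 0 °C: 249.0×4.2×77.7 = 81258.7 J > q₁, so all ice melts.
Energy balance: 249.0×4.2×(77.7 − T) = 8356.5 + 22.3×4.2×(T − 0)
1045.8(77.7 − T) = 8356.5 + 93.66 T
81258.7 − 8356.5 = 1139.46 T
T = 72902.2 / 1139.46 = 63.98 °C

T_f = 64.0 °C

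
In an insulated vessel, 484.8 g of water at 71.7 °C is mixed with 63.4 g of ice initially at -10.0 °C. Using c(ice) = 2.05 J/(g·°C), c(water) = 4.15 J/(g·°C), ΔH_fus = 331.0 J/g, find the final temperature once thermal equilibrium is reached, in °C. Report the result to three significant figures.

T_f = 53.6 °C

Heat to bring ice to 0 °C and melt it: q₁ = 63.4×2.05×10.0 + 63.4×331.0 = 22285 J
Heat the water can supply cooling to 0 °C: 484.8×4.15×71.7 = 144255 J > q₁, so all ice melts.
Energy balance: 484.8×4.15×(71.7 − T) = 22285 + 63.4×4.15×(T − 0)
2011.92(71.7 − T) = 22285 + 263.11 T
144255 − 22285 = 2275.03 T
T = 121970 / 2275.03 = 53.61 °C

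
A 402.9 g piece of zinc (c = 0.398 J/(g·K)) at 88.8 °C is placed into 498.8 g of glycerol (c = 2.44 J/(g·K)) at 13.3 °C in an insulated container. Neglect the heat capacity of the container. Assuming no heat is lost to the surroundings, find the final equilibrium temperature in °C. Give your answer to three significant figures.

T_f = 22.1 °C

Heat lost by zinc = heat gained by glycerol.
(402.9)(0.398)(88.8 − T) = (498.8)(2.44)(T − 13.3)
160.3542 (88.8 − T) = 1217.072 (T − 13.3)
14239 − 160.3542 T = 1217.072 T − 16187
30426 = 1377.4262 T
T = 22.09 °C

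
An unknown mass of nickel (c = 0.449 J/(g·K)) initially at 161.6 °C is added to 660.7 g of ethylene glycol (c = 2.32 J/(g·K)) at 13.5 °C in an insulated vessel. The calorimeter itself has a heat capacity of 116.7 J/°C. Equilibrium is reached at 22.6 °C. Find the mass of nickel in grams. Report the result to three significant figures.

m = 241 g

q_gained = (660.7 × 2.32 + 116.7) × (22.6 − 13.5) = 15010 J
q_lost = m × 0.449 × (161.6 − 22.6) = 62.411 m
m = 15010 / 62.411 = 241 g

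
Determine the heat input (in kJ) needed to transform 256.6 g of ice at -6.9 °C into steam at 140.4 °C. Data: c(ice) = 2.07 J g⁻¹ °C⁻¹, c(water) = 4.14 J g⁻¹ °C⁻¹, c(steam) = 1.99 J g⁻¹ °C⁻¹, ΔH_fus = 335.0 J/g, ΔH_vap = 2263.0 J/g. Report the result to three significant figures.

q1 (heat ice -6.9→0.0 °C): 256.6 × 2.07 × 6.9 = 3665 J
q2 (melt at 0 °C): 256.6 × 335.0 = 85961 J
q3 (heat water 0.0→100.0 °C): 256.6 × 4.14 × 100.0 = 106232 J
q4 (vaporize at 100 °C): 256.6 × 2263.0 = 580686 J
q5 (heat steam 100.0→140.4 °C): 256.6 × 1.99 × 40.4 = 20630 J
Total: 3665 + 85961 + 106232 + 580686 + 20630 = 797174 J = 797 kJ

q = 797 kJ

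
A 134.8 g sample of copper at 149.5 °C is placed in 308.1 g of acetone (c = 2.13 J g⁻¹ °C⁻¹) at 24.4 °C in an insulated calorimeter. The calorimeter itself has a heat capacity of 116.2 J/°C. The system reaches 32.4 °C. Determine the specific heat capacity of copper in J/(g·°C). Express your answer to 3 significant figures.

q_gained = (308.1 × 2.13 + 116.2) × (32.4 − 24.4) = 6179.6 J
q_lost = 134.8 × c × (149.5 − 32.4) = 15785.08 c
Set equal: c = 6179.6 / 15785.08 = 0.391 J/(g·°C)

c = 0.391 J/(g·°C)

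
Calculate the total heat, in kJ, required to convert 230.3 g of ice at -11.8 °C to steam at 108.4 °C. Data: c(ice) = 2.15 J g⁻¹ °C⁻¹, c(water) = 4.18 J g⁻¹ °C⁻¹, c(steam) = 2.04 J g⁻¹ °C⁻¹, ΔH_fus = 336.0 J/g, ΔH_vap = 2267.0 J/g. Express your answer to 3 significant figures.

q = 706 kJ

q1 (heat ice -11.8→0.0 °C): 230.3 × 2.15 × 11.8 = 5843 J
q2 (melt at 0 °C): 230.3 × 336.0 = 77381 J
q3 (heat water 0.0→100.0 °C): 230.3 × 4.18 × 100.0 = 96265 J
q4 (vaporize at 100 °C): 230.3 × 2267.0 = 522090 J
q5 (heat steam 100.0→108.4 °C): 230.3 × 2.04 × 8.4 = 3946 J
Total: 5843 + 77381 + 96265 + 522090 + 3946 = 705525 J = 706 kJ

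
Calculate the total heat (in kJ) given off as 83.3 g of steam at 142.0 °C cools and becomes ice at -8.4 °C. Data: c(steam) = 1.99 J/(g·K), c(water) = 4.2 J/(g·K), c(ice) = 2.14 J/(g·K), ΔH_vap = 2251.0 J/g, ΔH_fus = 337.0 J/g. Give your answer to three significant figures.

q = 259 kJ

q1 (cool steam 142.0→100 °C): 83.3 × 1.99 × 42.0 = 6962 J
q2 (condense at 100 °C): 83.3 × 2251.0 = 187508 J
q3 (cool water 100→0 °C): 83.3 × 4.2 × 100.0 = 34986 J
q4 (freeze at 0 °C): 83.3 × 337.0 = 28072 J
q5 (cool ice 0→-8.4 °C): 83.3 × 2.14 × 8.4 = 1497 J
Total: 6962 + 187508 + 34986 + 28072 + 1497 = 259025 J = 259 kJ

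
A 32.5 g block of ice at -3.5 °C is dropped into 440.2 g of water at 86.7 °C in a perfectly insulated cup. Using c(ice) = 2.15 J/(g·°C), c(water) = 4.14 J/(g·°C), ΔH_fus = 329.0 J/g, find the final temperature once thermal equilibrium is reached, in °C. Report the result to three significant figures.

Heat to bring ice to 0 °C and melt it: q₁ = 32.5×2.15×3.5 + 32.5×329.0 = 10937 J
Heat the water can supply cooling to 0 °C: 440.2×4.14×86.7 = 158005 J > q₁, so all ice melts.
Energy balance: 440.2×4.14×(86.7 − T) = 10937 + 32.5×4.14×(T − 0)
1822.428(86.7 − T) = 10937 + 134.55 T
158005 − 10937 = 1956.978 T
T = 147068 / 1956.978 = 75.15 °C

T_f = 75.2 °C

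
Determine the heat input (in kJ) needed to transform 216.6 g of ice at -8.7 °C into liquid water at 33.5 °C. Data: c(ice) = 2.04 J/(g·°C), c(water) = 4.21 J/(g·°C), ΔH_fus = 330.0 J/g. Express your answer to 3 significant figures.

q = 106 kJ

q1 (heat ice -8.7→0.0 °C): 216.6 × 2.04 × 8.7 = 3844 J
q2 (melt at 0 °C): 216.6 × 330.0 = 71478 J
q3 (heat water 0.0→33.5 °C): 216.6 × 4.21 × 33.5 = 30548 J
Total: 3844 + 71478 + 30548 = 105870 J = 106 kJ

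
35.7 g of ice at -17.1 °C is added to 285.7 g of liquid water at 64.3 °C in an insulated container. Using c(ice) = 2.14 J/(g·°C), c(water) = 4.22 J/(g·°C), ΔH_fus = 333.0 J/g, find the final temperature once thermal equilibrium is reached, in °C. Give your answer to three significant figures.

T_f = 47.4 °C

Heat to bring ice to 0 °C and melt it: q₁ = 35.7×2.14×17.1 + 35.7×333.0 = 13195 J
Heat the water can supply cooling to 0 °C: 285.7×4.22×64.3 = 77523.6 J > q₁, so all ice melts.
Energy balance: 285.7×4.22×(64.3 − T) = 13195 + 35.7×4.22×(T − 0)
1205.654(64.3 − T) = 13195 + 150.654 T
77523.6 − 13195 = 1356.308 T
T = 64328.6 / 1356.308 = 47.43 °C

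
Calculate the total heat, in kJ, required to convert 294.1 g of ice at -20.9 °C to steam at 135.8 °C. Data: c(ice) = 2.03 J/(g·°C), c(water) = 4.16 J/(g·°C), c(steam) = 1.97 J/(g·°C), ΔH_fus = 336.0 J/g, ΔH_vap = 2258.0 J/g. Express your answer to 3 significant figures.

q = 918 kJ

q1 (heat ice -20.9→0.0 °C): 294.1 × 2.03 × 20.9 = 12478 J
q2 (melt at 0 °C): 294.1 × 336.0 = 98818 J
q3 (heat water 0.0→100.0 °C): 294.1 × 4.16 × 100.0 = 122346 J
q4 (vaporize at 100 °C): 294.1 × 2258.0 = 664078 J
q5 (heat steam 100.0→135.8 °C): 294.1 × 1.97 × 35.8 = 20742 J
Total: 12478 + 98818 + 122346 + 664078 + 20742 = 918462 J = 918 kJ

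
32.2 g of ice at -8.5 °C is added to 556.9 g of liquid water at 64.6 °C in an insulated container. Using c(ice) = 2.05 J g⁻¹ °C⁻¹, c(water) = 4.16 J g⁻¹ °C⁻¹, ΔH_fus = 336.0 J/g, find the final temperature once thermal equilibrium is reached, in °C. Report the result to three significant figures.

T_f = 56.4 °C

Heat to bring ice to 0 °C and melt it: q₁ = 32.2×2.05×8.5 + 32.2×336.0 = 11380 J
Heat the water can supply cooling to 0 °C: 556.9×4.16×64.6 = 149659 J > q₁, so all ice melts.
Energy balance: 556.9×4.16×(64.6 − T) = 11380 + 32.2×4.16×(T − 0)
2316.704(64.6 − T) = 11380 + 133.952 T
149659 − 11380 = 2450.656 T
T = 138279 / 2450.656 = 56.43 °C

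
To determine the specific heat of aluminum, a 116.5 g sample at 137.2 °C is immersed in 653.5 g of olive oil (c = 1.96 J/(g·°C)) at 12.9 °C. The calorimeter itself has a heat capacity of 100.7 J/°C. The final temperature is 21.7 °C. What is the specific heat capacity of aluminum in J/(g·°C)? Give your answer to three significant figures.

q_gained = (653.5 × 1.96 + 100.7) × (21.7 − 12.9) = 12160 J
q_lost = 116.5 × c × (137.2 − 21.7) = 13455.75 c
Set equal: c = 12160 / 13455.75 = 0.904 J/(g·°C)

c = 0.904 J/(g·°C)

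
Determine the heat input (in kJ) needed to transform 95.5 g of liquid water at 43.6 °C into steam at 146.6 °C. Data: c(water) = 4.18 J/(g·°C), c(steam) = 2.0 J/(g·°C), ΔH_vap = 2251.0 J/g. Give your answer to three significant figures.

q = 246 kJ

q1 (heat water 43.6→100.0 °C): 95.5 × 4.18 × 56.4 = 22514 J
q2 (vaporize at 100 °C): 95.5 × 2251.0 = 214971 J
q3 (heat steam 100.0→146.6 °C): 95.5 × 2.0 × 46.6 = 8901 J
Total: 22514 + 214971 + 8901 = 246386 J = 246 kJ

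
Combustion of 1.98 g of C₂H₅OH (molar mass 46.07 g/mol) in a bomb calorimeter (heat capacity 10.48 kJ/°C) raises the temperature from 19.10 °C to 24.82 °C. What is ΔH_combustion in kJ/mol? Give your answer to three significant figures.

ΔT = 24.82 − 19.10 = 5.72 °C
q_cal = C_cal × ΔT = 10.48 × 5.72 = 59.9456 kJ
n = 1.98 / 46.07 = 0.04298 mol
q_rxn = −q_cal = -59.9456 kJ
ΔH = -59.9456 / 0.04298 = -1394.7 kJ/mol

ΔH = -1390 kJ/mol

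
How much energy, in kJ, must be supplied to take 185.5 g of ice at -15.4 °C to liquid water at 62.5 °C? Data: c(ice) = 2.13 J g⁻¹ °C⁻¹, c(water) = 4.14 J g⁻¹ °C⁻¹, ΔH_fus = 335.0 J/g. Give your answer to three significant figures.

q1 (heat ice -15.4→0.0 °C): 185.5 × 2.13 × 15.4 = 6085 J
q2 (melt at 0 °C): 185.5 × 335.0 = 62143 J
q3 (heat water 0.0→62.5 °C): 185.5 × 4.14 × 62.5 = 47998 J
Total: 6085 + 62143 + 47998 = 116226 J = 116 kJ

q = 116 kJ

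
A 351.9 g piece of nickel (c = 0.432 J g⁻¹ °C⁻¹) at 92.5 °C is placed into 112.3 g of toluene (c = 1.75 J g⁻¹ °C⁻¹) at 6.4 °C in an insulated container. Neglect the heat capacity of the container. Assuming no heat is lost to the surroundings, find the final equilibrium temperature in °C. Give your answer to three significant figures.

Heat lost by nickel = heat gained by toluene.
(351.9)(0.432)(92.5 − T) = (112.3)(1.75)(T − 6.4)
152.0208 (92.5 − T) = 196.525 (T − 6.4)
14062 − 152.0208 T = 196.525 T − 1257.8
15319.8 = 348.5458 T
T = 43.95 °C

T_f = 44.0 °C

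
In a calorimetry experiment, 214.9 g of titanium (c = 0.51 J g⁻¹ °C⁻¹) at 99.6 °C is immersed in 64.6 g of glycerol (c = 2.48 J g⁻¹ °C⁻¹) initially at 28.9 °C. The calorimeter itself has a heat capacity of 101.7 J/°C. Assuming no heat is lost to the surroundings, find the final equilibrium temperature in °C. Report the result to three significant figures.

Heat lost by titanium = heat gained by glycerol + calorimeter.
(214.9)(0.51)(99.6 − T) = [(64.6)(2.48) + 101.7](T − 28.9)
109.599 (99.6 − T) = 261.908 (T − 28.9)
10916 − 109.599 T = 261.908 T − 7569.1
18485.1 = 371.507 T
T = 49.76 °C

T_f = 49.8 °C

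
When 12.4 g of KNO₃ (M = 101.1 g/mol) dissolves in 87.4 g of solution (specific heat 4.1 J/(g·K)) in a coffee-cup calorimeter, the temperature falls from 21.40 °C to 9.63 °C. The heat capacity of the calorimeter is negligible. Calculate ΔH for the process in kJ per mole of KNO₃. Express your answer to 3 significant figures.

ΔH = 34.4 kJ/mol

|ΔT| = |9.63 − 21.40| = 11.77 °C
|q_surr| = (87.4 × 4.1) × 11.77 = 358.34 × 11.77 = 4218 J
n(KNO₃) = 12.4 / 101.1 = 0.1227 mol
Temperature fell, so q_rxn = +|q_surr| = 4.218 kJ
ΔH = q_rxn / n = 34.38 kJ/mol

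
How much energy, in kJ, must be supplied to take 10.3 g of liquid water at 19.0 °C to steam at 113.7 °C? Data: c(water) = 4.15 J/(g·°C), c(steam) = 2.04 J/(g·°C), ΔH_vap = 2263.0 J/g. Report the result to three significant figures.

q = 27.1 kJ

q1 (heat water 19.0→100.0 °C): 10.3 × 4.15 × 81.0 = 3462 J
q2 (vaporize at 100 °C): 10.3 × 2263.0 = 23309 J
q3 (heat steam 100.0→113.7 °C): 10.3 × 2.04 × 13.7 = 288 J
Total: 3462 + 23309 + 288 = 27059 J = 27.1 kJ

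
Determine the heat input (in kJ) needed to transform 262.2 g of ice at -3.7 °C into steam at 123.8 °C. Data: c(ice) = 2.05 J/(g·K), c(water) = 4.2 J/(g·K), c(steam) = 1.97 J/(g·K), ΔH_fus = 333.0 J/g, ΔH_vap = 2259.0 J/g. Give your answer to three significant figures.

q = 804 kJ

q1 (heat ice -3.7→0.0 °C): 262.2 × 2.05 × 3.7 = 1989 J
q2 (melt at 0 °C): 262.2 × 333.0 = 87313 J
q3 (heat water 0.0→100.0 °C): 262.2 × 4.2 × 100.0 = 110124 J
q4 (vaporize at 100 °C): 262.2 × 2259.0 = 592310 J
q5 (heat steam 100.0→123.8 °C): 262.2 × 1.97 × 23.8 = 12294 J
Total: 1989 + 87313 + 110124 + 592310 + 12294 = 804030 J = 804 kJ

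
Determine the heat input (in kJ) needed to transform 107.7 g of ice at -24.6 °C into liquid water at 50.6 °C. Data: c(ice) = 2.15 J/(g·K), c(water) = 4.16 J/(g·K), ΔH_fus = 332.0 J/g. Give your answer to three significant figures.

q1 (heat ice -24.6→0.0 °C): 107.7 × 2.15 × 24.6 = 5696 J
q2 (melt at 0 °C): 107.7 × 332.0 = 35756 J
q3 (heat water 0.0→50.6 °C): 107.7 × 4.16 × 50.6 = 22670 J
Total: 5696 + 35756 + 22670 = 64122 J = 64.1 kJ

q = 64.1 kJ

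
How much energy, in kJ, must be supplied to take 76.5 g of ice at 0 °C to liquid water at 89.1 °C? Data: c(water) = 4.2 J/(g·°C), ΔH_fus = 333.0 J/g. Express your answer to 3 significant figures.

q1 (melt at 0 °C): 76.5 × 333.0 = 25475 J
q2 (heat water 0.0→89.1 °C): 76.5 × 4.2 × 89.1 = 28628 J
Total: 25475 + 28628 = 54103 J = 54.1 kJ

q = 54.1 kJ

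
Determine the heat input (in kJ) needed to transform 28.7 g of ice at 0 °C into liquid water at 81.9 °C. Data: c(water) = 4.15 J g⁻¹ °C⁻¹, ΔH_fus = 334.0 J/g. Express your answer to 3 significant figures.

q1 (melt at 0 °C): 28.7 × 334.0 = 9586 J
q2 (heat water 0.0→81.9 °C): 28.7 × 4.15 × 81.9 = 9755 J
Total: 9586 + 9755 = 19341 J = 19.3 kJ

q = 19.3 kJ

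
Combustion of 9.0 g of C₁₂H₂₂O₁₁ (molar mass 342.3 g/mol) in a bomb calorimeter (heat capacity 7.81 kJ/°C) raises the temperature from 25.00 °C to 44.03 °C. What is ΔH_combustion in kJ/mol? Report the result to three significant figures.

ΔT = 44.03 − 25.00 = 19.03 °C
q_cal = C_cal × ΔT = 7.81 × 19.03 = 148.6243 kJ
n = 9.0 / 342.3 = 0.02629 mol
q_rxn = −q_cal = -148.6243 kJ
ΔH = -148.6243 / 0.02629 = -5653 kJ/mol

ΔH = -5650 kJ/mol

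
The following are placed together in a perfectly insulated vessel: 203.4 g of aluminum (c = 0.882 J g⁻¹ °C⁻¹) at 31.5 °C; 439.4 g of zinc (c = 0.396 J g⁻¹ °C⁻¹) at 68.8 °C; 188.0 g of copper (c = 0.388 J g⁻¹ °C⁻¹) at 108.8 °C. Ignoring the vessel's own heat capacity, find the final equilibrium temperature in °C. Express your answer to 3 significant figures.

Σ mᵢcᵢ(T − Tᵢ) = 0  ⇒  T = Σ mᵢcᵢTᵢ / Σ mᵢcᵢ
Σ mᵢcᵢ = 203.4×0.882 + 439.4×0.396 + 188.0×0.388 = 426.3452
Σ mᵢcᵢTᵢ = 179.3988×31.5 + 174.0024×68.8 + 72.944×108.8 = 25559
T = 25559 / 426.3452 = 59.949 °C

T_f = 59.9 °C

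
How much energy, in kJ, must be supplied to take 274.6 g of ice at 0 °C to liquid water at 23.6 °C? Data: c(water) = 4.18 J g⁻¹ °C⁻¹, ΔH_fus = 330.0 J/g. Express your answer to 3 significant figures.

q1 (melt at 0 °C): 274.6 × 330.0 = 90618 J
q2 (heat water 0.0→23.6 °C): 274.6 × 4.18 × 23.6 = 27089 J
Total: 90618 + 27089 = 117707 J = 118 kJ

q = 118 kJ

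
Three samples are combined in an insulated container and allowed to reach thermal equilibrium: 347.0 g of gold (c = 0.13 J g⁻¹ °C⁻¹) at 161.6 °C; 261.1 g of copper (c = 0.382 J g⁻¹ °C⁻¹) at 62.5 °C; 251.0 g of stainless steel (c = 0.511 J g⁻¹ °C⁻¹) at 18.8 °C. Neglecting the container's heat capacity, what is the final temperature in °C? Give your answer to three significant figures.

Σ mᵢcᵢ(T − Tᵢ) = 0  ⇒  T = Σ mᵢcᵢTᵢ / Σ mᵢcᵢ
Σ mᵢcᵢ = 347.0×0.13 + 261.1×0.382 + 251.0×0.511 = 273.1112
Σ mᵢcᵢTᵢ = 45.11×161.6 + 99.7402×62.5 + 128.261×18.8 = 15935
T = 15935 / 273.1112 = 58.346 °C

T_f = 58.3 °C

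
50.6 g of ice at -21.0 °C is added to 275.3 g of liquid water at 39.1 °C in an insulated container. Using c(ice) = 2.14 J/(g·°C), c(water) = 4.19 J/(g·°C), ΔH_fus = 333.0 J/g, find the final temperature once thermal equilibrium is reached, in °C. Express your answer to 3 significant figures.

Heat to bring ice to 0 °C and melt it: q₁ = 50.6×2.14×21.0 + 50.6×333.0 = 19124 J
Heat the water can supply cooling to 0 °C: 275.3×4.19×39.1 = 45102.1 J > q₁, so all ice melts.
Energy balance: 275.3×4.19×(39.1 − T) = 19124 + 50.6×4.19×(T − 0)
1153.507(39.1 − T) = 19124 + 212.014 T
45102.1 − 19124 = 1365.521 T
T = 25978.1 / 1365.521 = 19.02 °C

T_f = 19.0 °C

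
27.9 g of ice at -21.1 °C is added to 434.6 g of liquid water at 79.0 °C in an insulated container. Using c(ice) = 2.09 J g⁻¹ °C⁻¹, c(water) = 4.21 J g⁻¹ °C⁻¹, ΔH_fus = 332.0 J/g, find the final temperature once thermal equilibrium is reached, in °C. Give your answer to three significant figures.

Heat to bring ice to 0 °C and melt it: q₁ = 27.9×2.09×21.1 + 27.9×332.0 = 10493 J
Heat the water can supply cooling to 0 °C: 434.6×4.21×79.0 = 144544 J > q₁, so all ice melts.
Energy balance: 434.6×4.21×(79.0 − T) = 10493 + 27.9×4.21×(T − 0)
1829.666(79.0 − T) = 10493 + 117.459 T
144544 − 10493 = 1947.125 T
T = 134051 / 1947.125 = 68.846 °C

T_f = 68.8 °C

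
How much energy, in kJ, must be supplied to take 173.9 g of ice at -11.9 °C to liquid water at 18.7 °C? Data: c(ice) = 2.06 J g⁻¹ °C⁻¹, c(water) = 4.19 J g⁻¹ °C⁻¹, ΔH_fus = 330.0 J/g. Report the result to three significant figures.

q = 75.3 kJ

q1 (heat ice -11.9→0.0 °C): 173.9 × 2.06 × 11.9 = 4263 J
q2 (melt at 0 °C): 173.9 × 330.0 = 57387 J
q3 (heat water 0.0→18.7 °C): 173.9 × 4.19 × 18.7 = 13626 J
Total: 4263 + 57387 + 13626 = 75276 J = 75.3 kJ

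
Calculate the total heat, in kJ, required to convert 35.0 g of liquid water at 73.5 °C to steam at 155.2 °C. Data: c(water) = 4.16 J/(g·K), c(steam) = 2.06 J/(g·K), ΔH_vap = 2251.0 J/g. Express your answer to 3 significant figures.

q1 (heat water 73.5→100.0 °C): 35.0 × 4.16 × 26.5 = 3858 J
q2 (vaporize at 100 °C): 35.0 × 2251.0 = 78785 J
q3 (heat steam 100.0→155.2 °C): 35.0 × 2.06 × 55.2 = 3980 J
Total: 3858 + 78785 + 3980 = 86623 J = 86.6 kJ

q = 86.6 kJ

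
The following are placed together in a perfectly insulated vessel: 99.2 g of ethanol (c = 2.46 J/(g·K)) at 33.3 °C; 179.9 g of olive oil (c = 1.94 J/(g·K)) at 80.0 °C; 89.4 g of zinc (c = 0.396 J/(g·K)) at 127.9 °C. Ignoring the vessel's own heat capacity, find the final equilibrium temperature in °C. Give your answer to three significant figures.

Σ mᵢcᵢ(T − Tᵢ) = 0  ⇒  T = Σ mᵢcᵢTᵢ / Σ mᵢcᵢ
Σ mᵢcᵢ = 99.2×2.46 + 179.9×1.94 + 89.4×0.396 = 628.4404
Σ mᵢcᵢTᵢ = 244.032×33.3 + 349.006×80.0 + 35.4024×127.9 = 40575
T = 40575 / 628.4404 = 64.56 °C

T_f = 64.6 °C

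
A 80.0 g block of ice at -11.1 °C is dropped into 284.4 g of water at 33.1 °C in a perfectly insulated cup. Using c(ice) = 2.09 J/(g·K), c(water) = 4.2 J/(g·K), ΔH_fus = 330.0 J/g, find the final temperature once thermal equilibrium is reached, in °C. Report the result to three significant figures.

T_f = 7.37 °C

Heat to bring ice to 0 °C and melt it: q₁ = 80.0×2.09×11.1 + 80.0×330.0 = 28256 J
Heat the water can supply cooling to 0 °C: 284.4×4.2×33.1 = 39537.3 J > q₁, so all ice melts.
Energy balance: 284.4×4.2×(33.1 − T) = 28256 + 80.0×4.2×(T − 0)
1194.48(33.1 − T) = 28256 + 336 T
39537.3 − 28256 = 1530.48 T
T = 11281.3 / 1530.48 = 7.371 °C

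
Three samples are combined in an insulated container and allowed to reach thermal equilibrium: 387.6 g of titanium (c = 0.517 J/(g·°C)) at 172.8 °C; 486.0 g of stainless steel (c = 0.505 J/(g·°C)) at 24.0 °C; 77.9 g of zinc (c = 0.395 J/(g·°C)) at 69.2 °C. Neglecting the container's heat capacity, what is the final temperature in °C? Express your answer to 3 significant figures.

Σ mᵢcᵢ(T − Tᵢ) = 0  ⇒  T = Σ mᵢcᵢTᵢ / Σ mᵢcᵢ
Σ mᵢcᵢ = 387.6×0.517 + 486.0×0.505 + 77.9×0.395 = 476.5897
Σ mᵢcᵢTᵢ = 200.3892×172.8 + 245.43×24.0 + 30.7705×69.2 = 42647
T = 42647 / 476.5897 = 89.48 °C

T_f = 89.5 °C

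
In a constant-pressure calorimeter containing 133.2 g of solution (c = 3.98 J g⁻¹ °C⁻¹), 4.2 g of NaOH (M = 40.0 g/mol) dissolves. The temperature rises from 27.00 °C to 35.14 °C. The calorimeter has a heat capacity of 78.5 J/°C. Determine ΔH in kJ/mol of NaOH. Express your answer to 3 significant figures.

|ΔT| = |35.14 − 27.00| = 8.14 °C
|q_surr| = (133.2 × 3.98 + 78.5) × 8.14 = 608.636 × 8.14 = 4954 J
n(NaOH) = 4.2 / 40.0 = 0.1050 mol
Temperature rose, so q_rxn = −|q_surr| = -4.954 kJ
ΔH = q_rxn / n = -47.18 kJ/mol

ΔH = -47.2 kJ/mol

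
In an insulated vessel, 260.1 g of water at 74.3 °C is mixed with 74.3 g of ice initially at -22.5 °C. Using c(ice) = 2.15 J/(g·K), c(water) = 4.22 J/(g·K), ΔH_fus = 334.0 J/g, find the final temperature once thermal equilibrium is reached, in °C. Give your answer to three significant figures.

T_f = 37.7 °C

Heat to bring ice to 0 °C and melt it: q₁ = 74.3×2.15×22.5 + 74.3×334.0 = 28410 J
Heat the water can supply cooling to 0 °C: 260.1×4.22×74.3 = 81553.3 J > q₁, so all ice melts.
Energy balance: 260.1×4.22×(74.3 − T) = 28410 + 74.3×4.22×(T − 0)
1097.622(74.3 − T) = 28410 + 313.546 T
81553.3 − 28410 = 1411.168 T
T = 53143.3 / 1411.168 = 37.66 °C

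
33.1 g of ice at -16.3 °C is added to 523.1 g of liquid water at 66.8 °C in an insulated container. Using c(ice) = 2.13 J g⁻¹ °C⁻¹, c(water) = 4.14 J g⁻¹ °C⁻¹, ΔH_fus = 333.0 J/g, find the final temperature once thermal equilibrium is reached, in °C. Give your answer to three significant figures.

T_f = 57.5 °C

Heat to bring ice to 0 °C and melt it: q₁ = 33.1×2.13×16.3 + 33.1×333.0 = 12171 J
Heat the water can supply cooling to 0 °C: 523.1×4.14×66.8 = 144664 J > q₁, so all ice melts.
Energy balance: 523.1×4.14×(66.8 − T) = 12171 + 33.1×4.14×(T − 0)
2165.634(66.8 − T) = 12171 + 137.034 T
144664 − 12171 = 2302.668 T
T = 132493 / 2302.668 = 57.54 °C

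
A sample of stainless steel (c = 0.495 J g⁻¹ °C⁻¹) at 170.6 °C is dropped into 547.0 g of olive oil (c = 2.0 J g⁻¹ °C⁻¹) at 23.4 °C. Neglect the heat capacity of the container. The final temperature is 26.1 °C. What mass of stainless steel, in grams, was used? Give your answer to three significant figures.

q_gained = (547.0 × 2.0) × (26.1 − 23.4) = 2954 J
q_lost = m × 0.495 × (170.6 − 26.1) = 71.5275 m
m = 2954 / 71.5275 = 41.3 g

m = 41.3 g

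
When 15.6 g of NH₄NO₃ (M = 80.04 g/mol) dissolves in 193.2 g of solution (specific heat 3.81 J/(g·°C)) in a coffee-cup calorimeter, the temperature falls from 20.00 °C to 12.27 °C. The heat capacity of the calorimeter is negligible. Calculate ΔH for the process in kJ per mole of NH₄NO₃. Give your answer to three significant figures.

ΔH = 29.2 kJ/mol

|ΔT| = |12.27 − 20.00| = 7.73 °C
|q_surr| = (193.2 × 3.81) × 7.73 = 736.092 × 7.73 = 5690 J
n(NH₄NO₃) = 15.6 / 80.04 = 0.1949 mol
Temperature fell, so q_rxn = +|q_surr| = 5.690 kJ
ΔH = q_rxn / n = 29.19 kJ/mol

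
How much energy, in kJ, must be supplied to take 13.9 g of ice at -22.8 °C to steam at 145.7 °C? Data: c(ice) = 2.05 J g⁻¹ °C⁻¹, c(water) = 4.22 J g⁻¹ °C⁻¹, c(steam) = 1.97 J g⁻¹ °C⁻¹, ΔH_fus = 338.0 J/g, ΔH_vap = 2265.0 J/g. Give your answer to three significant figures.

q1 (heat ice -22.8→0.0 °C): 13.9 × 2.05 × 22.8 = 650 J
q2 (melt at 0 °C): 13.9 × 338.0 = 4698 J
q3 (heat water 0.0→100.0 °C): 13.9 × 4.22 × 100.0 = 5866 J
q4 (vaporize at 100 °C): 13.9 × 2265.0 = 31484 J
q5 (heat steam 100.0→145.7 °C): 13.9 × 1.97 × 45.7 = 1251 J
Total: 650 + 4698 + 5866 + 31484 + 1251 = 43949 J = 43.9 kJ

q = 43.9 kJ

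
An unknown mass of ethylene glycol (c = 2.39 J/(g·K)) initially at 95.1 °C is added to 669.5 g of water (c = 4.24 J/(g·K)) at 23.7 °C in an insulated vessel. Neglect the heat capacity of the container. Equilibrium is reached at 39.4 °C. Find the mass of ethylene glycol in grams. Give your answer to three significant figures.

m = 335 g

q_gained = (669.5 × 4.24) × (39.4 − 23.7) = 44570 J
q_lost = m × 2.39 × (95.1 − 39.4) = 133.123 m
m = 44570 / 133.123 = 335 g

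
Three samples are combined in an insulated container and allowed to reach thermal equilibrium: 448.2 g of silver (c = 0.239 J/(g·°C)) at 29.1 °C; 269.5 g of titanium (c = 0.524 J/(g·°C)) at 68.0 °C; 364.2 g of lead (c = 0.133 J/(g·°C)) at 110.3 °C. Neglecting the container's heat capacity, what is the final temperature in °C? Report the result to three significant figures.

Σ mᵢcᵢ(T − Tᵢ) = 0  ⇒  T = Σ mᵢcᵢTᵢ / Σ mᵢcᵢ
Σ mᵢcᵢ = 448.2×0.239 + 269.5×0.524 + 364.2×0.133 = 296.7764
Σ mᵢcᵢTᵢ = 107.1198×29.1 + 141.218×68.0 + 48.4386×110.3 = 18063
T = 18063 / 296.7764 = 60.86 °C

T_f = 60.9 °C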